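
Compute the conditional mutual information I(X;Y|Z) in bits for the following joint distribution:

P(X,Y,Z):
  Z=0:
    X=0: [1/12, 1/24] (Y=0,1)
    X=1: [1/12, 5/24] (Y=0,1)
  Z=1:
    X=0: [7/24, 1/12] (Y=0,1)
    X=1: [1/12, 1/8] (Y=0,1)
0.0977 bits

Conditional mutual information: I(X;Y|Z) = H(X|Z) + H(Y|Z) - H(X,Y|Z)

H(Z) = 0.9799
H(X,Z) = 1.8956 → H(X|Z) = 0.9157
H(Y,Z) = 1.9329 → H(Y|Z) = 0.9531
H(X,Y,Z) = 2.7510 → H(X,Y|Z) = 1.7711

I(X;Y|Z) = 0.9157 + 0.9531 - 1.7711 = 0.0977 bits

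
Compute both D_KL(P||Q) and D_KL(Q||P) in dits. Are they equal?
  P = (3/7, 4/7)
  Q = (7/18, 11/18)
D_KL(P||Q) = 0.0014, D_KL(Q||P) = 0.0014

KL divergence is not symmetric: D_KL(P||Q) ≠ D_KL(Q||P) in general.

D_KL(P||Q) = 0.0014 dits
D_KL(Q||P) = 0.0014 dits

In this case they happen to be equal (to 4 decimal places).

This asymmetry is why KL divergence is not a true distance metric.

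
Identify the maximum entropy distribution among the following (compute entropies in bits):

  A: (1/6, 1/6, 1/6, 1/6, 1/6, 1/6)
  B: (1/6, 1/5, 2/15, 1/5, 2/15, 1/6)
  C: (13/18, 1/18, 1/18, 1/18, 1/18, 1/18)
A

For a discrete distribution over n outcomes, entropy is maximized by the uniform distribution.

Computing entropies:
H(A) = 2.5850 bits
H(B) = 2.5656 bits
H(C) = 1.4974 bits

The uniform distribution (where all probabilities equal 1/6) achieves the maximum entropy of log_2(6) = 2.5850 bits.

Distribution A has the highest entropy.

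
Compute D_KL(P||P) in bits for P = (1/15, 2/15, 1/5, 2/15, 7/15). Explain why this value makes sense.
0.0000 bits

KL divergence satisfies the Gibbs inequality: D_KL(P||Q) ≥ 0 for all distributions P, Q.

D_KL(P||Q) = Σ p(x) log(p(x)/q(x))
Each term is p(x) × log_2(p(x)/p(x)) = p(x) × log_2(1) = 0, so the sum is 0.
D_KL(P||Q) = 0.0000 bits

When P = Q, the KL divergence is exactly 0, as there is no 'divergence' between identical distributions.

This non-negativity is a fundamental property: relative entropy cannot be negative because it measures how different Q is from P.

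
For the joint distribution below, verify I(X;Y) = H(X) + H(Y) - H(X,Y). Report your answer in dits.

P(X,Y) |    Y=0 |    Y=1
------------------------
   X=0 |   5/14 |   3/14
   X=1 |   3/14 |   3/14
I(X;Y) = 0.0034 dits

Mutual information has multiple equivalent forms:
- I(X;Y) = H(X) - H(X|Y)
- I(X;Y) = H(Y) - H(Y|X)
- I(X;Y) = H(X) + H(Y) - H(X,Y)

Computing all quantities:
H(X) = 0.2966, H(Y) = 0.2966, H(X,Y) = 0.5898
H(X|Y) = 0.2932, H(Y|X) = 0.2932

Verification:
H(X) - H(X|Y) = 0.2966 - 0.2932 = 0.0034
H(Y) - H(Y|X) = 0.2966 - 0.2932 = 0.0034
H(X) + H(Y) - H(X,Y) = 0.2966 + 0.2966 - 0.5898 = 0.0034

All forms give I(X;Y) = 0.0034 dits. ✓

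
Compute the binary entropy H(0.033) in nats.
0.1450 nats

The binary entropy function is:
H(p) = -p log(p) - (1-p) log(1-p)

H(0.033) = -0.033 × log_e(0.033) - 0.967 × log_e(0.967)
H(0.033) = 0.1450 nats

Note: Binary entropy is maximized at p=0.5 (H=1 bit) and minimized at p=0 or p=1 (H=0).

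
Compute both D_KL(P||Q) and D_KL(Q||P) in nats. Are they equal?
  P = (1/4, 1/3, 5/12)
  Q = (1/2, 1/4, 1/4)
D_KL(P||Q) = 0.1355, D_KL(Q||P) = 0.1469

KL divergence is not symmetric: D_KL(P||Q) ≠ D_KL(Q||P) in general.

D_KL(P||Q) = 0.1355 nats
D_KL(Q||P) = 0.1469 nats

No, they are not equal!

This asymmetry is why KL divergence is not a true distance metric.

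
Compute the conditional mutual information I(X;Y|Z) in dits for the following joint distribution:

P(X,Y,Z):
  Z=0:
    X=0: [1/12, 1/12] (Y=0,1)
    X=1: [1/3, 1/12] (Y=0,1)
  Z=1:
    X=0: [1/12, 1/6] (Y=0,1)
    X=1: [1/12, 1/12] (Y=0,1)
0.0133 dits

Conditional mutual information: I(X;Y|Z) = H(X|Z) + H(Y|Z) - H(X,Y|Z)

H(Z) = 0.2950
H(X,Z) = 0.5683 → H(X|Z) = 0.2734
H(Y,Z) = 0.5683 → H(Y|Z) = 0.2734
H(X,Y,Z) = 0.8283 → H(X,Y|Z) = 0.5334

I(X;Y|Z) = 0.2734 + 0.2734 - 0.5334 = 0.0133 dits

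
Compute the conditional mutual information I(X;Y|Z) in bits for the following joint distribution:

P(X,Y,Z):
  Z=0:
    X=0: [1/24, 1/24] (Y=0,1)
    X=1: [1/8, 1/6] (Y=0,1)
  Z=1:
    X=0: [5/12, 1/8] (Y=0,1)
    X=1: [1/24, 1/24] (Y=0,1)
0.0184 bits

Conditional mutual information: I(X;Y|Z) = H(X|Z) + H(Y|Z) - H(X,Y|Z)

H(Z) = 0.9544
H(X,Z) = 1.5951 → H(X|Z) = 0.6406
H(Y,Z) = 1.8490 → H(Y|Z) = 0.8946
H(X,Y,Z) = 2.4713 → H(X,Y|Z) = 1.5168

I(X;Y|Z) = 0.6406 + 0.8946 - 1.5168 = 0.0184 bits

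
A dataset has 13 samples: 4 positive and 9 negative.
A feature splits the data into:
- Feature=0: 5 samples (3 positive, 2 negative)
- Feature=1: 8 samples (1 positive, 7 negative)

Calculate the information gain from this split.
0.1825 bits

Information Gain = H(Y) - H(Y|Feature)

Before split:
P(positive) = 4/13 = 0.3077
H(Y) = 0.8905 bits

After split:
Feature=0: H = 0.9710 bits (weight = 5/13)
Feature=1: H = 0.5436 bits (weight = 8/13)
H(Y|Feature) = (5/13)×0.9710 + (8/13)×0.5436 = 0.7079 bits

Information Gain = 0.8905 - 0.7079 = 0.1825 bits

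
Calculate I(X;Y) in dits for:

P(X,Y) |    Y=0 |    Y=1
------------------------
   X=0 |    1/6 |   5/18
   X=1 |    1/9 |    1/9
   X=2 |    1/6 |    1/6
0.0034 dits

Mutual information: I(X;Y) = H(X) + H(Y) - H(X,Y)

Marginals:
P(X) = (4/9, 2/9, 1/3), H(X) = 0.4607 dits
P(Y) = (4/9, 5/9), H(Y) = 0.2983 dits

Joint entropy: H(X,Y) = 0.7557 dits

I(X;Y) = 0.4607 + 0.2983 - 0.7557 = 0.0034 dits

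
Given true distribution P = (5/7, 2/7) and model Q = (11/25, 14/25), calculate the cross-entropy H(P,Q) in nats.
0.7521 nats

Cross-entropy: H(P,Q) = -Σ p(x) log q(x)

Alternatively: H(P,Q) = H(P) + D_KL(P||Q)
H(P) = 0.5983 nats
D_KL(P||Q) = 0.1538 nats

H(P,Q) = 0.5983 + 0.1538 = 0.7521 nats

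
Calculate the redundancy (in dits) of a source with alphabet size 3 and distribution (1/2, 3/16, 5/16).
0.0324 dits

Redundancy measures how far a source is from maximum entropy:
R = H_max - H(X)

Maximum entropy for 3 symbols: H_max = log_10(3) = 0.4771 dits
Actual entropy: H(X) = 0.4447 dits
Redundancy: R = 0.4771 - 0.4447 = 0.0324 dits

This redundancy represents potential for compression: the source could be compressed by 0.0324 dits per symbol.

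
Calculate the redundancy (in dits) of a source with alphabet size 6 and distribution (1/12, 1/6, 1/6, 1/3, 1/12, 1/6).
0.0502 dits

Redundancy measures how far a source is from maximum entropy:
R = H_max - H(X)

Maximum entropy for 6 symbols: H_max = log_10(6) = 0.7782 dits
Actual entropy: H(X) = 0.7280 dits
Redundancy: R = 0.7782 - 0.7280 = 0.0502 dits

This redundancy represents potential for compression: the source could be compressed by 0.0502 dits per symbol.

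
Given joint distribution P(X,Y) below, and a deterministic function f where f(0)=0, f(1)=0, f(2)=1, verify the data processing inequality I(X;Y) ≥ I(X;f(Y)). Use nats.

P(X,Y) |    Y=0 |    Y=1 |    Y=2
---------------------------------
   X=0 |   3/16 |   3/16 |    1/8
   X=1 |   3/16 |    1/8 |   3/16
I(X;Y) = 0.0126, I(X;f(Y)) = 0.0091, inequality holds: 0.0126 ≥ 0.0091

Data Processing Inequality: For any Markov chain X → Y → Z, we have I(X;Y) ≥ I(X;Z).

Here Z = f(Y) is a deterministic function of Y, forming X → Y → Z.

Original I(X;Y) = 0.0126 nats

After applying f:
P(X,Z) where Z=f(Y):
- P(X,Z=0) = P(X,Y=0) + P(X,Y=1)
- P(X,Z=1) = P(X,Y=2)

I(X;Z) = I(X;f(Y)) = 0.0091 nats

Verification: 0.0126 ≥ 0.0091 ✓

Information cannot be created by processing; the function f can only lose information about X.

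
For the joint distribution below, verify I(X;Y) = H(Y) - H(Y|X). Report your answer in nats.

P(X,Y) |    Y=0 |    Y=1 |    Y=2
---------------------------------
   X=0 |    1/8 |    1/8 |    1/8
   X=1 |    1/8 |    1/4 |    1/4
I(X;Y) = 0.0109 nats

Mutual information has multiple equivalent forms:
- I(X;Y) = H(X) - H(X|Y)
- I(X;Y) = H(Y) - H(Y|X)
- I(X;Y) = H(X) + H(Y) - H(X,Y)

Computing all quantities:
H(X) = 0.6616, H(Y) = 1.0822, H(X,Y) = 1.7329
H(X|Y) = 0.6507, H(Y|X) = 1.0713

Verification:
H(X) - H(X|Y) = 0.6616 - 0.6507 = 0.0109
H(Y) - H(Y|X) = 1.0822 - 1.0713 = 0.0109
H(X) + H(Y) - H(X,Y) = 0.6616 + 1.0822 - 1.7329 = 0.0109

All forms give I(X;Y) = 0.0109 nats. ✓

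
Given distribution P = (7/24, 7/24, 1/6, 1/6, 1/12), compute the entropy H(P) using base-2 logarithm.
2.1973 bits

Shannon entropy is H(X) = -Σ p(x) log p(x).

For P = (7/24, 7/24, 1/6, 1/6, 1/12):
H = -7/24 × log_2(7/24) -7/24 × log_2(7/24) -1/6 × log_2(1/6) -1/6 × log_2(1/6) -1/12 × log_2(1/12)
H = 2.1973 bits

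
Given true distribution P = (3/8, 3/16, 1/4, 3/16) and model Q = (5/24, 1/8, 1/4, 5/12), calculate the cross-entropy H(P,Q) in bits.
2.1480 bits

Cross-entropy: H(P,Q) = -Σ p(x) log q(x)

Alternatively: H(P,Q) = H(P) + D_KL(P||Q)
H(P) = 1.9363 bits
D_KL(P||Q) = 0.2117 bits

H(P,Q) = 1.9363 + 0.2117 = 2.1480 bits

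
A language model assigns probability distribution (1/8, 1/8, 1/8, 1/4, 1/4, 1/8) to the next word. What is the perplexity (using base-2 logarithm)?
5.6569

Perplexity is 2^H (or exp(H) for natural log).

First, H = -Σ p log p = 2.5000 bits
Perplexity = 2^2.5000 = 5.6569

Interpretation: The model's uncertainty is equivalent to choosing uniformly among 5.7 options.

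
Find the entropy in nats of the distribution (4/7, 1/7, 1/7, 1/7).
1.1537 nats

Shannon entropy is H(X) = -Σ p(x) log p(x).

For P = (4/7, 1/7, 1/7, 1/7):
H = -4/7 × log_e(4/7) -1/7 × log_e(1/7) -1/7 × log_e(1/7) -1/7 × log_e(1/7)
H = 1.1537 nats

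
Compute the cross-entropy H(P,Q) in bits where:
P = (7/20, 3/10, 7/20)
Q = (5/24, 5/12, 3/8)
1.6662 bits

Cross-entropy: H(P,Q) = -Σ p(x) log q(x)

Alternatively: H(P,Q) = H(P) + D_KL(P||Q)
H(P) = 1.5813 bits
D_KL(P||Q) = 0.0849 bits

H(P,Q) = 1.5813 + 0.0849 = 1.6662 bits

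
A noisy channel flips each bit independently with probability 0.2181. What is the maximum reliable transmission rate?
0.2433 bits

For a binary symmetric channel (BSC) with error probability p:
Capacity C = 1 - H(p) bits per symbol

where H(p) = -p log₂(p) - (1-p) log₂(1-p) is the binary entropy function.

H(0.2181) = 0.7567 bits
C = 1 - 0.7567 = 0.2433 bits per symbol

This means we can reliably transmit up to 0.2433 bits of information per channel use.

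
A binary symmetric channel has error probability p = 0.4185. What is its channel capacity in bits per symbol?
0.0193 bits

For a binary symmetric channel (BSC) with error probability p:
Capacity C = 1 - H(p) bits per symbol

where H(p) = -p log₂(p) - (1-p) log₂(1-p) is the binary entropy function.

H(0.4185) = 0.9807 bits
C = 1 - 0.9807 = 0.0193 bits per symbol

This means we can reliably transmit up to 0.0193 bits of information per channel use.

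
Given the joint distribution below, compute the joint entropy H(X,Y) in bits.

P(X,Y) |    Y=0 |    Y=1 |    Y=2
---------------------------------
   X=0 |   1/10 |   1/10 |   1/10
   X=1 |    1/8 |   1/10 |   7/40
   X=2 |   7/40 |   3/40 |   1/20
3.0802 bits

Joint entropy is H(X,Y) = -Σ_{x,y} p(x,y) log p(x,y).

Summing over all non-zero entries:
H(X,Y) = -[1/10·log_2(1/10) + 1/10·log_2(1/10) + 1/10·log_2(1/10) + 1/8·log_2(1/8) + 1/10·log_2(1/10) + 7/40·log_2(7/40) + 7/40·log_2(7/40) + 3/40·log_2(3/40) + 1/20·log_2(1/20)]
H(X,Y) = 3.0802 bits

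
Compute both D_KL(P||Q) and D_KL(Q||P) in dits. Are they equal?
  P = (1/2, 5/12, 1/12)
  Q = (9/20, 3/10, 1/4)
D_KL(P||Q) = 0.0426, D_KL(Q||P) = 0.0559

KL divergence is not symmetric: D_KL(P||Q) ≠ D_KL(Q||P) in general.

D_KL(P||Q) = 0.0426 dits
D_KL(Q||P) = 0.0559 dits

No, they are not equal!

This asymmetry is why KL divergence is not a true distance metric.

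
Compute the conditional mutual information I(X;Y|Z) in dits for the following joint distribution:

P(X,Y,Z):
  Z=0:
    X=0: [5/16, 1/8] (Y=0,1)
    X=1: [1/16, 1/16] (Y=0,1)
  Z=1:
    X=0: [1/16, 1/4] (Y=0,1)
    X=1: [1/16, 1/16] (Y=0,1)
0.0123 dits

Conditional mutual information: I(X;Y|Z) = H(X|Z) + H(Y|Z) - H(X,Y|Z)

H(Z) = 0.2976
H(X,Z) = 0.5407 → H(X|Z) = 0.2431
H(Y,Z) = 0.5668 → H(Y|Z) = 0.2692
H(X,Y,Z) = 0.7975 → H(X,Y|Z) = 0.4999

I(X;Y|Z) = 0.2431 + 0.2692 - 0.4999 = 0.0123 dits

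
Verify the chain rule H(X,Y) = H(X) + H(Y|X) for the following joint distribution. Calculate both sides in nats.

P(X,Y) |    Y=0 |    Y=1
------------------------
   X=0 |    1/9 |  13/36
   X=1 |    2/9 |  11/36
H(X,Y) = 1.3085, H(X) = 0.6916, H(Y|X) = 0.6169 (all in nats)

Chain rule: H(X,Y) = H(X) + H(Y|X)

Left side — joint entropy directly:
H(X,Y) = -Σ p(x,y) log p(x,y) = 1.3085 nats

Right side — compute H(Y|X) from the conditional distributions:
P(X) = (17/36, 19/36), so H(X) = 0.6916 nats
H(Y|X) = Σ_x P(X=x) · H(Y|X=x):
  P(Y|X=0) = (4/17, 13/17), H(Y|X=0) = 0.5456, weight P(X=0) = 17/36
  P(Y|X=1) = (8/19, 11/19), H(Y|X=1) = 0.6806, weight P(X=1) = 19/36
H(Y|X) = 0.6169 nats

H(X) + H(Y|X) = 0.6916 + 0.6169 = 1.3085 nats

Both sides equal 1.3085 nats. ✓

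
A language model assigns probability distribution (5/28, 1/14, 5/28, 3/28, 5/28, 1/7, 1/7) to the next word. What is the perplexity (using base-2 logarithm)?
6.7309

Perplexity is 2^H (or exp(H) for natural log).

First, H = -Σ p log p = 2.7508 bits
Perplexity = 2^2.7508 = 6.7309

Interpretation: The model's uncertainty is equivalent to choosing uniformly among 6.7 options.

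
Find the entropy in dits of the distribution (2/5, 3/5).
0.2923 dits

Shannon entropy is H(X) = -Σ p(x) log p(x).

For P = (2/5, 3/5):
H = -2/5 × log_10(2/5) -3/5 × log_10(3/5)
H = 0.2923 dits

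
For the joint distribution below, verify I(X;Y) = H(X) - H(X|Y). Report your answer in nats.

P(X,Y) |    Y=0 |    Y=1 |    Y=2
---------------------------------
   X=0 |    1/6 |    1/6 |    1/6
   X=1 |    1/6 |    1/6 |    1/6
I(X;Y) = 0.0000 nats

Mutual information has multiple equivalent forms:
- I(X;Y) = H(X) - H(X|Y)
- I(X;Y) = H(Y) - H(Y|X)
- I(X;Y) = H(X) + H(Y) - H(X,Y)

Computing all quantities:
H(X) = 0.6931, H(Y) = 1.0986, H(X,Y) = 1.7918
H(X|Y) = 0.6931, H(Y|X) = 1.0986

Verification:
H(X) - H(X|Y) = 0.6931 - 0.6931 = 0.0000
H(Y) - H(Y|X) = 1.0986 - 1.0986 = 0.0000
H(X) + H(Y) - H(X,Y) = 0.6931 + 1.0986 - 1.7918 = 0.0000

All forms give I(X;Y) = 0.0000 nats. ✓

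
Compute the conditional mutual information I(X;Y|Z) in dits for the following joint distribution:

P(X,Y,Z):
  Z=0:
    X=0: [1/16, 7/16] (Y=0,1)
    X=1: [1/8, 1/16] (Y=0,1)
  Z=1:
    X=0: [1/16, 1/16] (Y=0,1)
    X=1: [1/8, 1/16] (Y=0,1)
0.0432 dits

Conditional mutual information: I(X;Y|Z) = H(X|Z) + H(Y|Z) - H(X,Y|Z)

H(Z) = 0.2697
H(X,Z) = 0.5360 → H(X|Z) = 0.2663
H(Y,Z) = 0.5360 → H(Y|Z) = 0.2663
H(X,Y,Z) = 0.7591 → H(X,Y|Z) = 0.4894

I(X;Y|Z) = 0.2663 + 0.2663 - 0.4894 = 0.0432 dits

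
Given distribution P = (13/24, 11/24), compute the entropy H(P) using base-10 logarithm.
0.2995 dits

Shannon entropy is H(X) = -Σ p(x) log p(x).

For P = (13/24, 11/24):
H = -13/24 × log_10(13/24) -11/24 × log_10(11/24)
H = 0.2995 dits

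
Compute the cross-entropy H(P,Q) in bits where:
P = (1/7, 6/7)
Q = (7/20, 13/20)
0.7491 bits

Cross-entropy: H(P,Q) = -Σ p(x) log q(x)

Alternatively: H(P,Q) = H(P) + D_KL(P||Q)
H(P) = 0.5917 bits
D_KL(P||Q) = 0.1574 bits

H(P,Q) = 0.5917 + 0.1574 = 0.7491 bits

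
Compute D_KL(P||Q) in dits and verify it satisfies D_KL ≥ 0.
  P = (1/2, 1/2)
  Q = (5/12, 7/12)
0.0061 dits

KL divergence satisfies the Gibbs inequality: D_KL(P||Q) ≥ 0 for all distributions P, Q.

D_KL(P||Q) = Σ p(x) log(p(x)/q(x))
Term by term:
  x=0: 1/2 × log_10[(1/2)/(5/12)] = 0.0396
  x=1: 1/2 × log_10[(1/2)/(7/12)] = -0.0335
D_KL(P||Q) = 0.0061 dits

D_KL(P||Q) = 0.0061 ≥ 0 ✓

This non-negativity is a fundamental property: relative entropy cannot be negative because it measures how different Q is from P.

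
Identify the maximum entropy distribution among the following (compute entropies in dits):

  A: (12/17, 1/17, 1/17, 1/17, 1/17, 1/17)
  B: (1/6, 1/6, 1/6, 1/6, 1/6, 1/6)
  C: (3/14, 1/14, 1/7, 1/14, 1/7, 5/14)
B

For a discrete distribution over n outcomes, entropy is maximized by the uniform distribution.

Computing entropies:
H(A) = 0.4687 dits
H(B) = 0.7782 dits
H(C) = 0.7082 dits

The uniform distribution (where all probabilities equal 1/6) achieves the maximum entropy of log_10(6) = 0.7782 dits.

Distribution B has the highest entropy.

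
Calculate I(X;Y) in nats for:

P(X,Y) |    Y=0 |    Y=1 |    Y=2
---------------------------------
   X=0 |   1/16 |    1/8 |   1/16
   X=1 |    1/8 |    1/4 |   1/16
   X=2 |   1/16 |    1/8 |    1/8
0.0320 nats

Mutual information: I(X;Y) = H(X) + H(Y) - H(X,Y)

Marginals:
P(X) = (1/4, 7/16, 5/16), H(X) = 1.0717 nats
P(Y) = (1/4, 1/2, 1/4), H(Y) = 1.0397 nats

Joint entropy: H(X,Y) = 2.0794 nats

I(X;Y) = 1.0717 + 1.0397 - 2.0794 = 0.0320 nats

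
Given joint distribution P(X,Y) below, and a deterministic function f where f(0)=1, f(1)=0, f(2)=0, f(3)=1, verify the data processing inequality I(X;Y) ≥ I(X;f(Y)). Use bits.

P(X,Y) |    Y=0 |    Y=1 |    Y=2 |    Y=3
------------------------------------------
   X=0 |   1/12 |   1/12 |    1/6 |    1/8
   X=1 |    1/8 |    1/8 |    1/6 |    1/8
I(X;Y) = 0.0071, I(X;f(Y)) = 0.0000, inequality holds: 0.0071 ≥ 0.0000

Data Processing Inequality: For any Markov chain X → Y → Z, we have I(X;Y) ≥ I(X;Z).

Here Z = f(Y) is a deterministic function of Y, forming X → Y → Z.

Original I(X;Y) = 0.0071 bits

After applying f:
P(X,Z) where Z=f(Y):
- P(X,Z=0) = P(X,Y=1) + P(X,Y=2)
- P(X,Z=1) = P(X,Y=0) + P(X,Y=3)

I(X;Z) = I(X;f(Y)) = 0.0000 bits

Verification: 0.0071 ≥ 0.0000 ✓

Information cannot be created by processing; the function f can only lose information about X.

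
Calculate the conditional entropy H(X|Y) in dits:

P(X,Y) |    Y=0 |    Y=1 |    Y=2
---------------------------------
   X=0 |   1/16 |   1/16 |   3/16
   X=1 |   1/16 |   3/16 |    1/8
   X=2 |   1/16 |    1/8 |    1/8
0.4592 dits

Using the chain rule: H(X|Y) = H(X,Y) - H(Y)

First, compute H(X,Y) = 0.9123 dits

Marginal P(Y) = (3/16, 3/8, 7/16)
H(Y) = 0.4531 dits

H(X|Y) = H(X,Y) - H(Y) = 0.9123 - 0.4531 = 0.4592 dits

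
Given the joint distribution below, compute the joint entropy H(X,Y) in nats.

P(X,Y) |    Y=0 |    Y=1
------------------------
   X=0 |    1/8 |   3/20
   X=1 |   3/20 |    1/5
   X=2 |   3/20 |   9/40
1.7711 nats

Joint entropy is H(X,Y) = -Σ_{x,y} p(x,y) log p(x,y).

Summing over all non-zero entries:
H(X,Y) = -[1/8·log_e(1/8) + 3/20·log_e(3/20) + 3/20·log_e(3/20) + 1/5·log_e(1/5) + 3/20·log_e(3/20) + 9/40·log_e(9/40)]
H(X,Y) = 1.7711 nats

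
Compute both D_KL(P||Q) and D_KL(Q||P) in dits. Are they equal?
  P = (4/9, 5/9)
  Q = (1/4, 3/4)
D_KL(P||Q) = 0.0386, D_KL(Q||P) = 0.0353

KL divergence is not symmetric: D_KL(P||Q) ≠ D_KL(Q||P) in general.

D_KL(P||Q) = 0.0386 dits
D_KL(Q||P) = 0.0353 dits

No, they are not equal!

This asymmetry is why KL divergence is not a true distance metric.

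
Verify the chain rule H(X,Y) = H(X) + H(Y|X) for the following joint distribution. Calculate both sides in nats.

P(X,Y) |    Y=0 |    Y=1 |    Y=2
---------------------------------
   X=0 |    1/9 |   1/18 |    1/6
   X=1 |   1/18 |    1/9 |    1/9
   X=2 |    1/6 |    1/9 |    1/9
H(X,Y) = 2.1391, H(X) = 1.0893, H(Y|X) = 1.0498 (all in nats)

Chain rule: H(X,Y) = H(X) + H(Y|X)

Left side — joint entropy directly:
H(X,Y) = -Σ p(x,y) log p(x,y) = 2.1391 nats

Right side — compute H(Y|X) from the conditional distributions:
P(X) = (1/3, 5/18, 7/18), so H(X) = 1.0893 nats
H(Y|X) = Σ_x P(X=x) · H(Y|X=x):
  P(Y|X=0) = (1/3, 1/6, 1/2), H(Y|X=0) = 1.0114, weight P(X=0) = 1/3
  P(Y|X=1) = (1/5, 2/5, 2/5), H(Y|X=1) = 1.0549, weight P(X=1) = 5/18
  P(Y|X=2) = (3/7, 2/7, 2/7), H(Y|X=2) = 1.0790, weight P(X=2) = 7/18
H(Y|X) = 1.0498 nats

H(X) + H(Y|X) = 1.0893 + 1.0498 = 2.1391 nats

Both sides equal 2.1391 nats. ✓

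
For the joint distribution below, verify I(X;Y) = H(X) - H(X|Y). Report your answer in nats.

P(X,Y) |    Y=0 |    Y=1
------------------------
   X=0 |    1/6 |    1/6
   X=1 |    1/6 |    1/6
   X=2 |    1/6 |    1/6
I(X;Y) = 0.0000 nats

Mutual information has multiple equivalent forms:
- I(X;Y) = H(X) - H(X|Y)
- I(X;Y) = H(Y) - H(Y|X)
- I(X;Y) = H(X) + H(Y) - H(X,Y)

Computing all quantities:
H(X) = 1.0986, H(Y) = 0.6931, H(X,Y) = 1.7918
H(X|Y) = 1.0986, H(Y|X) = 0.6931

Verification:
H(X) - H(X|Y) = 1.0986 - 1.0986 = 0.0000
H(Y) - H(Y|X) = 0.6931 - 0.6931 = 0.0000
H(X) + H(Y) - H(X,Y) = 1.0986 + 0.6931 - 1.7918 = 0.0000

All forms give I(X;Y) = 0.0000 nats. ✓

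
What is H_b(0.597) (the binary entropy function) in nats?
0.6742 nats

The binary entropy function is:
H(p) = -p log(p) - (1-p) log(1-p)

H(0.597) = -0.597 × log_e(0.597) - 0.403 × log_e(0.403)
H(0.597) = 0.6742 nats

Note: Binary entropy is maximized at p=0.5 (H=1 bit) and minimized at p=0 or p=1 (H=0).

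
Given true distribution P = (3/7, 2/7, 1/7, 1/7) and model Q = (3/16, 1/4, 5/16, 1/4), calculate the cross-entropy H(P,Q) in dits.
0.6418 dits

Cross-entropy: H(P,Q) = -Σ p(x) log q(x)

Alternatively: H(P,Q) = H(P) + D_KL(P||Q)
H(P) = 0.5546 dits
D_KL(P||Q) = 0.0872 dits

H(P,Q) = 0.5546 + 0.0872 = 0.6418 dits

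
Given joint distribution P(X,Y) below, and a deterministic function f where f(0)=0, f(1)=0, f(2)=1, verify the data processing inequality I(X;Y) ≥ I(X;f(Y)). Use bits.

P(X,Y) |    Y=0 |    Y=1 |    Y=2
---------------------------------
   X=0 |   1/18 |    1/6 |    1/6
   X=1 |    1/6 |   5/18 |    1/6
I(X;Y) = 0.0263, I(X;f(Y)) = 0.0185, inequality holds: 0.0263 ≥ 0.0185

Data Processing Inequality: For any Markov chain X → Y → Z, we have I(X;Y) ≥ I(X;Z).

Here Z = f(Y) is a deterministic function of Y, forming X → Y → Z.

Original I(X;Y) = 0.0263 bits

After applying f:
P(X,Z) where Z=f(Y):
- P(X,Z=0) = P(X,Y=0) + P(X,Y=1)
- P(X,Z=1) = P(X,Y=2)

I(X;Z) = I(X;f(Y)) = 0.0185 bits

Verification: 0.0263 ≥ 0.0185 ✓

Information cannot be created by processing; the function f can only lose information about X.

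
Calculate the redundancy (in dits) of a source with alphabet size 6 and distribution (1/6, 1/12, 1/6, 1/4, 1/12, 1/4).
0.0379 dits

Redundancy measures how far a source is from maximum entropy:
R = H_max - H(X)

Maximum entropy for 6 symbols: H_max = log_10(6) = 0.7782 dits
Actual entropy: H(X) = 0.7403 dits
Redundancy: R = 0.7782 - 0.7403 = 0.0379 dits

This redundancy represents potential for compression: the source could be compressed by 0.0379 dits per symbol.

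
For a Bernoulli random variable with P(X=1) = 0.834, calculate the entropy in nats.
0.4495 nats

The binary entropy function is:
H(p) = -p log(p) - (1-p) log(1-p)

H(0.834) = -0.834 × log_e(0.834) - 0.166 × log_e(0.166)
H(0.834) = 0.4495 nats

Note: Binary entropy is maximized at p=0.5 (H=1 bit) and minimized at p=0 or p=1 (H=0).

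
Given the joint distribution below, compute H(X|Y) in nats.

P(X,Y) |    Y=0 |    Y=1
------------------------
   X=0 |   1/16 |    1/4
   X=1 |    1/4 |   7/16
0.6070 nats

Using the chain rule: H(X|Y) = H(X,Y) - H(Y)

First, compute H(X,Y) = 1.2281 nats

Marginal P(Y) = (5/16, 11/16)
H(Y) = 0.6211 nats

H(X|Y) = H(X,Y) - H(Y) = 1.2281 - 0.6211 = 0.6070 nats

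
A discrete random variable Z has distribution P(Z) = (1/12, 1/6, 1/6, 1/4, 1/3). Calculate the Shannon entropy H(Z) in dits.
0.6589 dits

Shannon entropy is H(X) = -Σ p(x) log p(x).

For P = (1/12, 1/6, 1/6, 1/4, 1/3):
H = -1/12 × log_10(1/12) -1/6 × log_10(1/6) -1/6 × log_10(1/6) -1/4 × log_10(1/4) -1/3 × log_10(1/3)
H = 0.6589 dits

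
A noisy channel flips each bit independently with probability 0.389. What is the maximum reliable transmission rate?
0.0358 bits

For a binary symmetric channel (BSC) with error probability p:
Capacity C = 1 - H(p) bits per symbol

where H(p) = -p log₂(p) - (1-p) log₂(1-p) is the binary entropy function.

H(0.389) = 0.9642 bits
C = 1 - 0.9642 = 0.0358 bits per symbol

This means we can reliably transmit up to 0.0358 bits of information per channel use.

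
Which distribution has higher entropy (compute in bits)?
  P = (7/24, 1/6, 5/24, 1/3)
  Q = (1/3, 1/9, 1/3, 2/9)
P

Computing entropies in bits:
H(P) = 1.9491
H(Q) = 1.8911

Distribution P has higher entropy.

Intuition: The distribution closer to uniform (more spread out) has higher entropy.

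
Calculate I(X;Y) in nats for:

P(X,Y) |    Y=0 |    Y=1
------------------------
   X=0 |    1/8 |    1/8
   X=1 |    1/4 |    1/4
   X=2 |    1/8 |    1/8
0.0000 nats

Mutual information: I(X;Y) = H(X) + H(Y) - H(X,Y)

Marginals:
P(X) = (1/4, 1/2, 1/4), H(X) = 1.0397 nats
P(Y) = (1/2, 1/2), H(Y) = 0.6931 nats

Joint entropy: H(X,Y) = 1.7329 nats

I(X;Y) = 1.0397 + 0.6931 - 1.7329 = 0.0000 nats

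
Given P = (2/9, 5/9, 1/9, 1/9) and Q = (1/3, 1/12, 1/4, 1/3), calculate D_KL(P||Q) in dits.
0.3265 dits

KL divergence: D_KL(P||Q) = Σ p(x) log(p(x)/q(x))

Computing term by term:
  x=0: 2/9 × log_10[(2/9)/(1/3)] = 2/9 × -0.1761 = -0.0391
  x=1: 5/9 × log_10[(5/9)/(1/12)] = 5/9 × 0.8239 = 0.4577
  x=2: 1/9 × log_10[(1/9)/(1/4)] = 1/9 × -0.3522 = -0.0391
  x=3: 1/9 × log_10[(1/9)/(1/3)] = 1/9 × -0.4771 = -0.0530

D_KL(P||Q) = 0.3265 dits

Note: KL divergence is always non-negative and equals 0 iff P = Q.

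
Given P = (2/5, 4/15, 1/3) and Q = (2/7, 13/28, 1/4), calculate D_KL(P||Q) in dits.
0.0359 dits

KL divergence: D_KL(P||Q) = Σ p(x) log(p(x)/q(x))

Computing term by term:
  x=0: 2/5 × log_10[(2/5)/(2/7)] = 2/5 × 0.1461 = 0.0585
  x=1: 4/15 × log_10[(4/15)/(13/28)] = 4/15 × -0.2408 = -0.0642
  x=2: 1/3 × log_10[(1/3)/(1/4)] = 1/3 × 0.1249 = 0.0416

D_KL(P||Q) = 0.0359 dits

Note: KL divergence is always non-negative and equals 0 iff P = Q.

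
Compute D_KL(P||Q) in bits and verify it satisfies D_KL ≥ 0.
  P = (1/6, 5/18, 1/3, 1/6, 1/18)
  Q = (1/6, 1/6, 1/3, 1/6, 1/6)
0.1167 bits

KL divergence satisfies the Gibbs inequality: D_KL(P||Q) ≥ 0 for all distributions P, Q.

D_KL(P||Q) = Σ p(x) log(p(x)/q(x))
Term by term:
  x=0: 1/6 × log_2[(1/6)/(1/6)] = 0.0000
  x=1: 5/18 × log_2[(5/18)/(1/6)] = 0.2047
  x=2: 1/3 × log_2[(1/3)/(1/3)] = 0.0000
  x=3: 1/6 × log_2[(1/6)/(1/6)] = 0.0000
  x=4: 1/18 × log_2[(1/18)/(1/6)] = -0.0881
D_KL(P||Q) = 0.1167 bits

D_KL(P||Q) = 0.1167 ≥ 0 ✓

This non-negativity is a fundamental property: relative entropy cannot be negative because it measures how different Q is from P.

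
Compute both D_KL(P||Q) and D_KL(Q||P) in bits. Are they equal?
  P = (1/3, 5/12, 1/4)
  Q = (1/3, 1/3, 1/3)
D_KL(P||Q) = 0.0304, D_KL(Q||P) = 0.0310

KL divergence is not symmetric: D_KL(P||Q) ≠ D_KL(Q||P) in general.

D_KL(P||Q) = 0.0304 bits
D_KL(Q||P) = 0.0310 bits

No, they are not equal!

This asymmetry is why KL divergence is not a true distance metric.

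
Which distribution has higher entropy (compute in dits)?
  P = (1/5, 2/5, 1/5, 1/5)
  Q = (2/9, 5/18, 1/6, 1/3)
Q

Computing entropies in dits:
H(P) = 0.5786
H(Q) = 0.5884

Distribution Q has higher entropy.

Intuition: The distribution closer to uniform (more spread out) has higher entropy.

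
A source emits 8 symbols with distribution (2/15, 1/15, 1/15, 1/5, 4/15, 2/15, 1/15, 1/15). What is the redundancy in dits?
0.0632 dits

Redundancy measures how far a source is from maximum entropy:
R = H_max - H(X)

Maximum entropy for 8 symbols: H_max = log_10(8) = 0.9031 dits
Actual entropy: H(X) = 0.8398 dits
Redundancy: R = 0.9031 - 0.8398 = 0.0632 dits

This redundancy represents potential for compression: the source could be compressed by 0.0632 dits per symbol.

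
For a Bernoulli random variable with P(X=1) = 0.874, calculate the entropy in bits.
0.5464 bits

The binary entropy function is:
H(p) = -p log(p) - (1-p) log(1-p)

H(0.874) = -0.874 × log_2(0.874) - 0.126 × log_2(0.126)
H(0.874) = 0.5464 bits

Note: Binary entropy is maximized at p=0.5 (H=1 bit) and minimized at p=0 or p=1 (H=0).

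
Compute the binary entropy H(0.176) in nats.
0.4653 nats

The binary entropy function is:
H(p) = -p log(p) - (1-p) log(1-p)

H(0.176) = -0.176 × log_e(0.176) - 0.824 × log_e(0.824)
H(0.176) = 0.4653 nats

Note: Binary entropy is maximized at p=0.5 (H=1 bit) and minimized at p=0 or p=1 (H=0).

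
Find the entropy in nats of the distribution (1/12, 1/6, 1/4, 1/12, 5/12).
1.4241 nats

Shannon entropy is H(X) = -Σ p(x) log p(x).

For P = (1/12, 1/6, 1/4, 1/12, 5/12):
H = -1/12 × log_e(1/12) -1/6 × log_e(1/6) -1/4 × log_e(1/4) -1/12 × log_e(1/12) -5/12 × log_e(5/12)
H = 1.4241 nats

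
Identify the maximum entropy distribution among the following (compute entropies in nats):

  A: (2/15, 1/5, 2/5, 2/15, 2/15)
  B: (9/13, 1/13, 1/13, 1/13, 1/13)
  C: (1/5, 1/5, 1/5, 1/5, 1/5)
C

For a discrete distribution over n outcomes, entropy is maximized by the uniform distribution.

Computing entropies:
H(A) = 1.4944 nats
H(B) = 1.0438 nats
H(C) = 1.6094 nats

The uniform distribution (where all probabilities equal 1/5) achieves the maximum entropy of log_e(5) = 1.6094 nats.

Distribution C has the highest entropy.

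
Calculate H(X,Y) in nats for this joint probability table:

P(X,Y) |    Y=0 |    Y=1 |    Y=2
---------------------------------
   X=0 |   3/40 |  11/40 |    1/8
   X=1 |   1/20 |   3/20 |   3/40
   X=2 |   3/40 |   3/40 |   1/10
2.0566 nats

Joint entropy is H(X,Y) = -Σ_{x,y} p(x,y) log p(x,y).

Summing over all non-zero entries:
H(X,Y) = -[3/40·log_e(3/40) + 11/40·log_e(11/40) + 1/8·log_e(1/8) + 1/20·log_e(1/20) + 3/20·log_e(3/20) + 3/40·log_e(3/40) + 3/40·log_e(3/40) + 3/40·log_e(3/40) + 1/10·log_e(1/10)]
H(X,Y) = 2.0566 nats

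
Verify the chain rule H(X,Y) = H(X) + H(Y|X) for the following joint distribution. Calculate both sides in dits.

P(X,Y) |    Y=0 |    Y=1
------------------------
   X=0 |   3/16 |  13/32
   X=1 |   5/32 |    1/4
H(X,Y) = 0.5717, H(X) = 0.2934, H(Y|X) = 0.2784 (all in dits)

Chain rule: H(X,Y) = H(X) + H(Y|X)

Left side — joint entropy directly:
H(X,Y) = -Σ p(x,y) log p(x,y) = 0.5717 dits

Right side — compute H(Y|X) from the conditional distributions:
P(X) = (19/32, 13/32), so H(X) = 0.2934 dits
H(Y|X) = Σ_x P(X=x) · H(Y|X=x):
  P(Y|X=0) = (6/19, 13/19), H(Y|X=0) = 0.2708, weight P(X=0) = 19/32
  P(Y|X=1) = (5/13, 8/13), H(Y|X=1) = 0.2894, weight P(X=1) = 13/32
H(Y|X) = 0.2784 dits

H(X) + H(Y|X) = 0.2934 + 0.2784 = 0.5717 dits

Both sides equal 0.5717 dits. ✓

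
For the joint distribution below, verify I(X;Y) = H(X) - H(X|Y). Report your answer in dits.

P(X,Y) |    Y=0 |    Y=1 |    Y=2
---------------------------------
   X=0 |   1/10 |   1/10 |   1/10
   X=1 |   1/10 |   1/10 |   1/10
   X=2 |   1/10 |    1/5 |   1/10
I(X;Y) = 0.0060 dits

Mutual information has multiple equivalent forms:
- I(X;Y) = H(X) - H(X|Y)
- I(X;Y) = H(Y) - H(Y|X)
- I(X;Y) = H(X) + H(Y) - H(X,Y)

Computing all quantities:
H(X) = 0.4729, H(Y) = 0.4729, H(X,Y) = 0.9398
H(X|Y) = 0.4669, H(Y|X) = 0.4669

Verification:
H(X) - H(X|Y) = 0.4729 - 0.4669 = 0.0060
H(Y) - H(Y|X) = 0.4729 - 0.4669 = 0.0060
H(X) + H(Y) - H(X,Y) = 0.4729 + 0.4729 - 0.9398 = 0.0060

All forms give I(X;Y) = 0.0060 dits. ✓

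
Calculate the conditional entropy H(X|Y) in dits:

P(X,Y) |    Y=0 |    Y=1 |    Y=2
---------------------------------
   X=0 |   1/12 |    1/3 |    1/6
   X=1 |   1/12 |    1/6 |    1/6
0.2887 dits

Using the chain rule: H(X|Y) = H(X,Y) - H(Y)

First, compute H(X,Y) = 0.7280 dits

Marginal P(Y) = (1/6, 1/2, 1/3)
H(Y) = 0.4392 dits

H(X|Y) = H(X,Y) - H(Y) = 0.7280 - 0.4392 = 0.2887 dits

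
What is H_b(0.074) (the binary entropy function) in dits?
0.1146 dits

The binary entropy function is:
H(p) = -p log(p) - (1-p) log(1-p)

H(0.074) = -0.074 × log_10(0.074) - 0.926 × log_10(0.926)
H(0.074) = 0.1146 dits

Note: Binary entropy is maximized at p=0.5 (H=1 bit) and minimized at p=0 or p=1 (H=0).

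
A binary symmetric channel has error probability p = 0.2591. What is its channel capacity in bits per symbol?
0.1746 bits

For a binary symmetric channel (BSC) with error probability p:
Capacity C = 1 - H(p) bits per symbol

where H(p) = -p log₂(p) - (1-p) log₂(1-p) is the binary entropy function.

H(0.2591) = 0.8254 bits
C = 1 - 0.8254 = 0.1746 bits per symbol

This means we can reliably transmit up to 0.1746 bits of information per channel use.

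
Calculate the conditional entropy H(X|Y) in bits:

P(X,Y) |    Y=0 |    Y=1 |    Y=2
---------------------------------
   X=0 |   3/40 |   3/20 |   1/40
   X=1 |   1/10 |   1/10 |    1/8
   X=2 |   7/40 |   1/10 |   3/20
1.4647 bits

Using the chain rule: H(X|Y) = H(X,Y) - H(Y)

First, compute H(X,Y) = 3.0460 bits

Marginal P(Y) = (7/20, 7/20, 3/10)
H(Y) = 1.5813 bits

H(X|Y) = H(X,Y) - H(Y) = 3.0460 - 1.5813 = 1.4647 bits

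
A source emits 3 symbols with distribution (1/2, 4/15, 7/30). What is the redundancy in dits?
0.0261 dits

Redundancy measures how far a source is from maximum entropy:
R = H_max - H(X)

Maximum entropy for 3 symbols: H_max = log_10(3) = 0.4771 dits
Actual entropy: H(X) = 0.4511 dits
Redundancy: R = 0.4771 - 0.4511 = 0.0261 dits

This redundancy represents potential for compression: the source could be compressed by 0.0261 dits per symbol.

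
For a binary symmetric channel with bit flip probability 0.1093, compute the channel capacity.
0.5022 bits

For a binary symmetric channel (BSC) with error probability p:
Capacity C = 1 - H(p) bits per symbol

where H(p) = -p log₂(p) - (1-p) log₂(1-p) is the binary entropy function.

H(0.1093) = 0.4978 bits
C = 1 - 0.4978 = 0.5022 bits per symbol

This means we can reliably transmit up to 0.5022 bits of information per channel use.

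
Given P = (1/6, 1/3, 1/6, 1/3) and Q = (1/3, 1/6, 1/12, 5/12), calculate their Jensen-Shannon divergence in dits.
0.0164 dits

Jensen-Shannon divergence is:
JSD(P||Q) = 0.5 × D_KL(P||M) + 0.5 × D_KL(Q||M)
where M = 0.5 × (P + Q) is the mixture distribution.

M = 0.5 × (1/6, 1/3, 1/6, 1/3) + 0.5 × (1/3, 1/6, 1/12, 5/12) = (1/4, 1/4, 1/8, 3/8)

D_KL(P||M) = 0.0161 dits
D_KL(Q||M) = 0.0167 dits

JSD(P||Q) = 0.5 × 0.0161 + 0.5 × 0.0167 = 0.0164 dits

Unlike KL divergence, JSD is symmetric and bounded: 0 ≤ JSD ≤ log(2).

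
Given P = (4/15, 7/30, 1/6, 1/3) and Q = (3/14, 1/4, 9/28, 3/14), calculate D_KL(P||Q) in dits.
0.0348 dits

KL divergence: D_KL(P||Q) = Σ p(x) log(p(x)/q(x))

Computing term by term:
  x=0: 4/15 × log_10[(4/15)/(3/14)] = 4/15 × 0.0950 = 0.0253
  x=1: 7/30 × log_10[(7/30)/(1/4)] = 7/30 × -0.0300 = -0.0070
  x=2: 1/6 × log_10[(1/6)/(9/28)] = 1/6 × -0.2852 = -0.0475
  x=3: 1/3 × log_10[(1/3)/(3/14)] = 1/3 × 0.1919 = 0.0640

D_KL(P||Q) = 0.0348 dits

Note: KL divergence is always non-negative and equals 0 iff P = Q.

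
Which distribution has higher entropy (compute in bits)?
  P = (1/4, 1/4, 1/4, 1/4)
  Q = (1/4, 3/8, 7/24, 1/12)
P

Computing entropies in bits:
H(P) = 2.0000
H(Q) = 1.8479

Distribution P has higher entropy.

Intuition: The distribution closer to uniform (more spread out) has higher entropy.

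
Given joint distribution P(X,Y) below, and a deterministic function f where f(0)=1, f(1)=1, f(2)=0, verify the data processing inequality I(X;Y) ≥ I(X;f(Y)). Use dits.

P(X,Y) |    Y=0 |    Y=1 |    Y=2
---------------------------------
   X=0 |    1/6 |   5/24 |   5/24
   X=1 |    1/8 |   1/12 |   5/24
I(X;Y) = 0.0073, I(X;f(Y)) = 0.0044, inequality holds: 0.0073 ≥ 0.0044

Data Processing Inequality: For any Markov chain X → Y → Z, we have I(X;Y) ≥ I(X;Z).

Here Z = f(Y) is a deterministic function of Y, forming X → Y → Z.

Original I(X;Y) = 0.0073 dits

After applying f:
P(X,Z) where Z=f(Y):
- P(X,Z=0) = P(X,Y=2)
- P(X,Z=1) = P(X,Y=0) + P(X,Y=1)

I(X;Z) = I(X;f(Y)) = 0.0044 dits

Verification: 0.0073 ≥ 0.0044 ✓

Information cannot be created by processing; the function f can only lose information about X.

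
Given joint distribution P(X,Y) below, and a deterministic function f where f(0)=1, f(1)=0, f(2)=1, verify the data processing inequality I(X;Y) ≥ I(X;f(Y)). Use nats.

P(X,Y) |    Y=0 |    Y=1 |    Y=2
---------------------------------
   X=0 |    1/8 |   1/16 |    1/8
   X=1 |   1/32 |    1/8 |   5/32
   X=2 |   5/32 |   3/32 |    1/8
I(X;Y) = 0.0577, I(X;f(Y)) = 0.0166, inequality holds: 0.0577 ≥ 0.0166

Data Processing Inequality: For any Markov chain X → Y → Z, we have I(X;Y) ≥ I(X;Z).

Here Z = f(Y) is a deterministic function of Y, forming X → Y → Z.

Original I(X;Y) = 0.0577 nats

After applying f:
P(X,Z) where Z=f(Y):
- P(X,Z=0) = P(X,Y=1)
- P(X,Z=1) = P(X,Y=0) + P(X,Y=2)

I(X;Z) = I(X;f(Y)) = 0.0166 nats

Verification: 0.0577 ≥ 0.0166 ✓

Information cannot be created by processing; the function f can only lose information about X.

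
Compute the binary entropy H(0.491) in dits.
0.3010 dits

The binary entropy function is:
H(p) = -p log(p) - (1-p) log(1-p)

H(0.491) = -0.491 × log_10(0.491) - 0.509 × log_10(0.509)
H(0.491) = 0.3010 dits

Note: Binary entropy is maximized at p=0.5 (H=1 bit) and minimized at p=0 or p=1 (H=0).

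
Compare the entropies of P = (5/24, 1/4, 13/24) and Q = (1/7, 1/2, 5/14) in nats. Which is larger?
P

Computing entropies in nats:
H(P) = 1.0055
H(Q) = 0.9923

Distribution P has higher entropy.

Intuition: The distribution closer to uniform (more spread out) has higher entropy.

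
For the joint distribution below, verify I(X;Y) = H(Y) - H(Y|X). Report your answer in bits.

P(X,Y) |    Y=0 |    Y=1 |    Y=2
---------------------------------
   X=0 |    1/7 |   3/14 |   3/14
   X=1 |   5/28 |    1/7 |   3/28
I(X;Y) = 0.0247 bits

Mutual information has multiple equivalent forms:
- I(X;Y) = H(X) - H(X|Y)
- I(X;Y) = H(Y) - H(Y|X)
- I(X;Y) = H(X) + H(Y) - H(X,Y)

Computing all quantities:
H(X) = 0.9852, H(Y) = 1.5831, H(X,Y) = 2.5436
H(X|Y) = 0.9605, H(Y|X) = 1.5584

Verification:
H(X) - H(X|Y) = 0.9852 - 0.9605 = 0.0247
H(Y) - H(Y|X) = 1.5831 - 1.5584 = 0.0247
H(X) + H(Y) - H(X,Y) = 0.9852 + 1.5831 - 2.5436 = 0.0247

All forms give I(X;Y) = 0.0247 bits. ✓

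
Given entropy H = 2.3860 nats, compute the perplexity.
10.8699

Perplexity is e^H (or exp(H) for natural log).

H = 2.3860 nats
Perplexity = e^2.3860 = 10.8699

Interpretation: The model's uncertainty is equivalent to choosing uniformly among 10.9 options.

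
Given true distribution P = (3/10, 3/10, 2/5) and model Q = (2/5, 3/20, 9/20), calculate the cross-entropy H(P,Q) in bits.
1.6785 bits

Cross-entropy: H(P,Q) = -Σ p(x) log q(x)

Alternatively: H(P,Q) = H(P) + D_KL(P||Q)
H(P) = 1.5710 bits
D_KL(P||Q) = 0.1075 bits

H(P,Q) = 1.5710 + 0.1075 = 1.6785 bits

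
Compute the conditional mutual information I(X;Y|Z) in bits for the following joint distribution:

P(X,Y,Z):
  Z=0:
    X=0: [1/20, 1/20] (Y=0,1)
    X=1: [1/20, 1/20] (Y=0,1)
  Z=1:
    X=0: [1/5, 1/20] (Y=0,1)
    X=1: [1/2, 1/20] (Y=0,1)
0.0126 bits

Conditional mutual information: I(X;Y|Z) = H(X|Z) + H(Y|Z) - H(X,Y|Z)

H(Z) = 0.7219
H(X,Z) = 1.6388 → H(X|Z) = 0.9168
H(Y,Z) = 1.3568 → H(Y|Z) = 0.6349
H(X,Y,Z) = 2.2610 → H(X,Y|Z) = 1.5390

I(X;Y|Z) = 0.9168 + 0.6349 - 1.5390 = 0.0126 bits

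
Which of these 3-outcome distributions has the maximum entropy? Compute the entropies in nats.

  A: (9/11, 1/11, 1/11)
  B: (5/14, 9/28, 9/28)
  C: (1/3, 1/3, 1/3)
C

For a discrete distribution over n outcomes, entropy is maximized by the uniform distribution.

Computing entropies:
H(A) = 0.6002 nats
H(B) = 1.0974 nats
H(C) = 1.0986 nats

The uniform distribution (where all probabilities equal 1/3) achieves the maximum entropy of log_e(3) = 1.0986 nats.

Distribution C has the highest entropy.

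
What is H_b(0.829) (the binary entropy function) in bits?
0.6600 bits

The binary entropy function is:
H(p) = -p log(p) - (1-p) log(1-p)

H(0.829) = -0.829 × log_2(0.829) - 0.171 × log_2(0.171)
H(0.829) = 0.6600 bits

Note: Binary entropy is maximized at p=0.5 (H=1 bit) and minimized at p=0 or p=1 (H=0).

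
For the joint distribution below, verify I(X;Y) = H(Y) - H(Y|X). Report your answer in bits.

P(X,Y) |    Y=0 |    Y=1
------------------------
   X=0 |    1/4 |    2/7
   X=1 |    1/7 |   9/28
I(X;Y) = 0.0192 bits

Mutual information has multiple equivalent forms:
- I(X;Y) = H(X) - H(X|Y)
- I(X;Y) = H(Y) - H(Y|X)
- I(X;Y) = H(X) + H(Y) - H(X,Y)

Computing all quantities:
H(X) = 0.9963, H(Y) = 0.9666, H(X,Y) = 1.9438
H(X|Y) = 0.9771, H(Y|X) = 0.9474

Verification:
H(X) - H(X|Y) = 0.9963 - 0.9771 = 0.0192
H(Y) - H(Y|X) = 0.9666 - 0.9474 = 0.0192
H(X) + H(Y) - H(X,Y) = 0.9963 + 0.9666 - 1.9438 = 0.0192

All forms give I(X;Y) = 0.0192 bits. ✓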